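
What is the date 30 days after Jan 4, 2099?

February 3, 2099

Jan has 31 days: +28 → Feb 1, 2099 (2 left).
+2 → Feb 3, 2099.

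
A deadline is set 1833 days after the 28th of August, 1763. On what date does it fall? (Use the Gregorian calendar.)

+366 (one year; includes Feb 29, 1764) → Aug 28, 1764 (1467 left).
+365 (one year) → Aug 28, 1765 (1102 left).
+365 (one year) → Aug 28, 1766 (737 left).
+365 (one year) → Aug 28, 1767 (372 left).
Aug has 31 days: +4 → Sep 1, 1767 (368 left).
Sep has 30 days: +30 → Oct 1, 1767 (338 left).
Oct has 31 days: +31 → Nov 1, 1767 (307 left).
Nov has 30 days: +30 → Dec 1, 1767 (277 left).
Dec has 31 days: +31 → Jan 1, 1768 (246 left).
Jan has 31 days: +31 → Feb 1, 1768 (215 left).
Feb has 29 days: +29 → Mar 1, 1768 (186 left).
Mar has 31 days: +31 → Apr 1, 1768 (155 left).
Apr has 30 days: +30 → May 1, 1768 (125 left).
May has 31 days: +31 → Jun 1, 1768 (94 left).
Jun has 30 days: +30 → Jul 1, 1768 (64 left).
Jul has 31 days: +31 → Aug 1, 1768 (33 left).
Aug has 31 days: +31 → Sep 1, 1768 (2 left).
+2 → Sep 3, 1768.

September 3, 1768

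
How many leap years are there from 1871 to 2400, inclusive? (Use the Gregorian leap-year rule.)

Multiples of 4 in [1871,2400]: 133.
Of those, multiples of 100: 6 (not leap unless ÷400).
Multiples of 400: 2.
Leap years = 133 − 6 + 2 = 129.

129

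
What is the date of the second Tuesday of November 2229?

November 10, 2229

November 1, 2229 is a Sunday.
The first Tuesday is therefore November 3 (2 days later).
The second Tuesday is 3 + 1×7 = November 10.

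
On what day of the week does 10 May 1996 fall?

Friday

Doomsday rule: the anchor day for the 1900s is Wednesday. For year 96: 96÷12 = 8 r 0, and 0÷4 = 0, so 8+0+0 = 8.
Wednesday + 8 ≡ Thursday — that's 1996's doomsday.
In May the doomsday date is May 9.
May 10 is 1 day after May 9; 1 mod 7 = 1, so Thursday + 1 = Friday.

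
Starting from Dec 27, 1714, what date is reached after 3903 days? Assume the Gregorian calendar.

September 3, 1725

+365 (one year) → Dec 27, 1715 (3538 left).
+366 (one year; includes Feb 29, 1716) → Dec 27, 1716 (3172 left).
+365 (one year) → Dec 27, 1717 (2807 left).
+365 (one year) → Dec 27, 1718 (2442 left).
+365 (one year) → Dec 27, 1719 (2077 left).
+366 (one year; includes Feb 29, 1720) → Dec 27, 1720 (1711 left).
+365 (one year) → Dec 27, 1721 (1346 left).
+365 (one year) → Dec 27, 1722 (981 left).
+365 (one year) → Dec 27, 1723 (616 left).
+366 (one year; includes Feb 29, 1724) → Dec 27, 1724 (250 left).
Dec has 31 days: +5 → Jan 1, 1725 (245 left).
Jan has 31 days: +31 → Feb 1, 1725 (214 left).
Feb has 28 days: +28 → Mar 1, 1725 (186 left).
Mar has 31 days: +31 → Apr 1, 1725 (155 left).
Apr has 30 days: +30 → May 1, 1725 (125 left).
May has 31 days: +31 → Jun 1, 1725 (94 left).
Jun has 30 days: +30 → Jul 1, 1725 (64 left).
Jul has 31 days: +31 → Aug 1, 1725 (33 left).
Aug has 31 days: +31 → Sep 1, 1725 (2 left).
+2 → Sep 3, 1725.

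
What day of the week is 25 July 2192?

Wednesday

Doomsday rule: the anchor day for the 2100s is Sunday. For year 92: 92÷12 = 7 r 8, and 8÷4 = 2, so 7+8+2 = 17.
Sunday + 17 ≡ Wednesday — that's 2192's doomsday.
In July the doomsday date is Jul 11.
Jul 25 is 14 days after Jul 11; 14 mod 7 = 0, so Wednesday + 0 = Wednesday.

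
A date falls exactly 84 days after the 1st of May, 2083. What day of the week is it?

Saturday

First find the weekday of May 1, 2083. Doomsday rule: the anchor day for the 2000s is Tuesday. For year 83: 83÷12 = 6 r 11, and 11÷4 = 2, so 6+11+2 = 19.
Tuesday + 19 ≡ Sunday — that's 2083's doomsday.
In May the doomsday date is May 9.
May 1 is 8 days before May 9; 8 mod 7 = 1, so Sunday − 1 = Saturday.
84 mod 7 = 0, so 84 days after a Saturday is Saturday + 0 = Saturday.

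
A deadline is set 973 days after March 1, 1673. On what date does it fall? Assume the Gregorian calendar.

+365 (one year) → Mar 1, 1674 (608 left).
+365 (one year) → Mar 1, 1675 (243 left).
Mar has 31 days: +31 → Apr 1, 1675 (212 left).
Apr has 30 days: +30 → May 1, 1675 (182 left).
May has 31 days: +31 → Jun 1, 1675 (151 left).
Jun has 30 days: +30 → Jul 1, 1675 (121 left).
Jul has 31 days: +31 → Aug 1, 1675 (90 left).
Aug has 31 days: +31 → Sep 1, 1675 (59 left).
Sep has 30 days: +30 → Oct 1, 1675 (29 left).
+29 → Oct 30, 1675.

October 30, 1675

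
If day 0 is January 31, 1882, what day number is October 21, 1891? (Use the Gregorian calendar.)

Jan 31, 1882 → Jan 31, 1883: 365 days.
Jan 31, 1883 → Jan 31, 1884: 365 days.
Jan 31, 1884 → Jan 31, 1885: 366 days (Feb 29, 1884 is in that span).
Jan 31, 1885 → Jan 31, 1886: 365 days.
Jan 31, 1886 → Jan 31, 1887: 365 days.
Jan 31, 1887 → Jan 31, 1888: 365 days.
Jan 31, 1888 → Jan 31, 1889: 366 days (Feb 29, 1888 is in that span).
Jan 31, 1889 → Jan 31, 1890: 365 days.
Jan 31, 1890 → Jan 31, 1891: 365 days.
Jan 31, 1891 → Feb 28, 1891: 28 days (January has 31).
Feb 28, 1891 → Mar 28, 1891: 28 days (February has 28).
Mar 28, 1891 → Apr 28, 1891: 31 days (March has 31).
Apr 28, 1891 → May 28, 1891: 30 days (April has 30).
May 28, 1891 → Jun 28, 1891: 31 days (May has 31).
Jun 28, 1891 → Jul 28, 1891: 30 days (June has 30).
Jul 28, 1891 → Aug 28, 1891: 31 days (July has 31).
Aug 28, 1891 → Sep 28, 1891: 31 days (August has 31).
Sep 28, 1891 → Oct 21, 1891: 23 days.
Total: 3550 days.

3550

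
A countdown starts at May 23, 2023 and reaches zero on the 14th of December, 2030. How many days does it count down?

2762

May 23, 2023 → May 23, 2024: 366 days (Feb 29, 2024 is in that span).
May 23, 2024 → May 23, 2025: 365 days.
May 23, 2025 → May 23, 2026: 365 days.
May 23, 2026 → May 23, 2027: 365 days.
May 23, 2027 → May 23, 2028: 366 days (Feb 29, 2028 is in that span).
May 23, 2028 → May 23, 2029: 365 days.
May 23, 2029 → May 23, 2030: 365 days.
May 23, 2030 → Jun 23, 2030: 31 days (May has 31).
Jun 23, 2030 → Jul 23, 2030: 30 days (June has 30).
Jul 23, 2030 → Aug 23, 2030: 31 days (July has 31).
Aug 23, 2030 → Sep 23, 2030: 31 days (August has 31).
Sep 23, 2030 → Oct 23, 2030: 30 days (September has 30).
Oct 23, 2030 → Nov 23, 2030: 31 days (October has 31).
Nov 23, 2030 → Dec 14, 2030: 21 days.
Total: 2762 days.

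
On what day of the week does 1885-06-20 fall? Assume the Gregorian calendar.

Saturday

Doomsday rule: the anchor day for the 1800s is Friday. For year 85: 85÷12 = 7 r 1, and 1÷4 = 0, so 7+1+0 = 8.
Friday + 8 ≡ Saturday — that's 1885's doomsday.
In June the doomsday date is Jun 6.
Jun 20 is 14 days after Jun 6; 14 mod 7 = 0, so Saturday + 0 = Saturday.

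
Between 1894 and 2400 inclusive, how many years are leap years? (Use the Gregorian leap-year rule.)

123

Multiples of 4 in [1894,2400]: 127.
Of those, multiples of 100: 6 (not leap unless ÷400).
Multiples of 400: 2.
Leap years = 127 − 6 + 2 = 123.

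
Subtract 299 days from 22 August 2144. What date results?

October 28, 2143

−22 → Jul 31, 2144 (end of Jul, 31 days; 277 left).
−31 → Jun 30, 2144 (end of Jun, 30 days; 246 left).
−30 → May 31, 2144 (end of May, 31 days; 216 left).
−31 → Apr 30, 2144 (end of Apr, 30 days; 185 left).
−30 → Mar 31, 2144 (end of Mar, 31 days; 155 left).
−31 → Feb 29, 2144 (end of Feb, 29 days; 124 left).
−29 → Jan 31, 2144 (end of Jan, 31 days; 95 left).
−31 → Dec 31, 2143 (end of Dec, 31 days; 64 left).
−31 → Nov 30, 2143 (end of Nov, 30 days; 33 left).
−30 → Oct 31, 2143 (end of Oct, 31 days; 3 left).
−3 → Oct 28, 2143.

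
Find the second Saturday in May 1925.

May 1, 1925 is a Friday.
The first Saturday is therefore May 2 (1 days later).
The second Saturday is 2 + 1×7 = May 9.

May 9, 1925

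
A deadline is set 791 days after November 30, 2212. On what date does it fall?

+365 (one year) → Nov 30, 2213 (426 left).
+365 (one year) → Nov 30, 2214 (61 left).
Nov has 30 days: +1 → Dec 1, 2214 (60 left).
Dec has 31 days: +31 → Jan 1, 2215 (29 left).
+29 → Jan 30, 2215.

January 30, 2215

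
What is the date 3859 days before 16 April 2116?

September 22, 2105

−366 (one year; includes Feb 29, 2116) → Apr 16, 2115 (3493 left).
−365 (one year) → Apr 16, 2114 (3128 left).
−365 (one year) → Apr 16, 2113 (2763 left).
−365 (one year) → Apr 16, 2112 (2398 left).
−366 (one year; includes Feb 29, 2112) → Apr 16, 2111 (2032 left).
−365 (one year) → Apr 16, 2110 (1667 left).
−365 (one year) → Apr 16, 2109 (1302 left).
−365 (one year) → Apr 16, 2108 (937 left).
−366 (one year; includes Feb 29, 2108) → Apr 16, 2107 (571 left).
−365 (one year) → Apr 16, 2106 (206 left).
−16 → Mar 31, 2106 (end of Mar, 31 days; 190 left).
−31 → Feb 28, 2106 (end of Feb, 28 days; 159 left).
−28 → Jan 31, 2106 (end of Jan, 31 days; 131 left).
−31 → Dec 31, 2105 (end of Dec, 31 days; 100 left).
−31 → Nov 30, 2105 (end of Nov, 30 days; 69 left).
−30 → Oct 31, 2105 (end of Oct, 31 days; 39 left).
−31 → Sep 30, 2105 (end of Sep, 30 days; 8 left).
−8 → Sep 22, 2105.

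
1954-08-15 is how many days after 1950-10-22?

Oct 22, 1950 → Oct 22, 1951: 365 days.
Oct 22, 1951 → Oct 22, 1952: 366 days (Feb 29, 1952 is in that span).
Oct 22, 1952 → Oct 22, 1953: 365 days.
Oct 22, 1953 → Nov 22, 1953: 31 days (October has 31).
Nov 22, 1953 → Dec 22, 1953: 30 days (November has 30).
Dec 22, 1953 → Jan 22, 1954: 31 days (December has 31).
Jan 22, 1954 → Feb 22, 1954: 31 days (January has 31).
Feb 22, 1954 → Mar 22, 1954: 28 days (February has 28).
Mar 22, 1954 → Apr 22, 1954: 31 days (March has 31).
Apr 22, 1954 → May 22, 1954: 30 days (April has 30).
May 22, 1954 → Jun 22, 1954: 31 days (May has 31).
Jun 22, 1954 → Jul 22, 1954: 30 days (June has 30).
Jul 22, 1954 → Aug 15, 1954: 24 days.
Total: 1393 days.

1393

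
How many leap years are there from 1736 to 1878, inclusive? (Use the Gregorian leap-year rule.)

Multiples of 4 in [1736,1878]: 36.
Of those, multiples of 100: 1 (not leap unless ÷400).
Multiples of 400: 0.
Leap years = 36 − 1 + 0 = 35.

35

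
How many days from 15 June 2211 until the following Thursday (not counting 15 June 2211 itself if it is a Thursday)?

5

Jun 15, 2211 is a Saturday.
From Saturday to the next Thursday is 5 days.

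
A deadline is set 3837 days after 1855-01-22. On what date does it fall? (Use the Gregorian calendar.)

+365 (one year) → Jan 22, 1856 (3472 left).
+366 (one year; includes Feb 29, 1856) → Jan 22, 1857 (3106 left).
+365 (one year) → Jan 22, 1858 (2741 left).
+365 (one year) → Jan 22, 1859 (2376 left).
+365 (one year) → Jan 22, 1860 (2011 left).
+366 (one year; includes Feb 29, 1860) → Jan 22, 1861 (1645 left).
+365 (one year) → Jan 22, 1862 (1280 left).
+365 (one year) → Jan 22, 1863 (915 left).
+365 (one year) → Jan 22, 1864 (550 left).
+366 (one year; includes Feb 29, 1864) → Jan 22, 1865 (184 left).
Jan has 31 days: +10 → Feb 1, 1865 (174 left).
Feb has 28 days: +28 → Mar 1, 1865 (146 left).
Mar has 31 days: +31 → Apr 1, 1865 (115 left).
Apr has 30 days: +30 → May 1, 1865 (85 left).
May has 31 days: +31 → Jun 1, 1865 (54 left).
Jun has 30 days: +30 → Jul 1, 1865 (24 left).
+24 → Jul 25, 1865.

July 25, 1865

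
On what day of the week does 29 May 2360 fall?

Doomsday rule: the anchor day for the 2300s is Wednesday. For year 60: 60÷12 = 5 r 0, and 0÷4 = 0, so 5+0+0 = 5.
Wednesday + 5 ≡ Monday — that's 2360's doomsday.
In May the doomsday date is May 9.
May 29 is 20 days after May 9; 20 mod 7 = 6, so Monday + 6 = Sunday.

Sunday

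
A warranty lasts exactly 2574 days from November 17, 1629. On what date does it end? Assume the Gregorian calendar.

December 4, 1636

+365 (one year) → Nov 17, 1630 (2209 left).
+365 (one year) → Nov 17, 1631 (1844 left).
+366 (one year; includes Feb 29, 1632) → Nov 17, 1632 (1478 left).
+365 (one year) → Nov 17, 1633 (1113 left).
+365 (one year) → Nov 17, 1634 (748 left).
+365 (one year) → Nov 17, 1635 (383 left).
Nov has 30 days: +14 → Dec 1, 1635 (369 left).
Dec has 31 days: +31 → Jan 1, 1636 (338 left).
Jan has 31 days: +31 → Feb 1, 1636 (307 left).
Feb has 29 days: +29 → Mar 1, 1636 (278 left).
Mar has 31 days: +31 → Apr 1, 1636 (247 left).
Apr has 30 days: +30 → May 1, 1636 (217 left).
May has 31 days: +31 → Jun 1, 1636 (186 left).
Jun has 30 days: +30 → Jul 1, 1636 (156 left).
Jul has 31 days: +31 → Aug 1, 1636 (125 left).
Aug has 31 days: +31 → Sep 1, 1636 (94 left).
Sep has 30 days: +30 → Oct 1, 1636 (64 left).
Oct has 31 days: +31 → Nov 1, 1636 (33 left).
Nov has 30 days: +30 → Dec 1, 1636 (3 left).
+3 → Dec 4, 1636.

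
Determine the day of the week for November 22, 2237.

Doomsday rule: the anchor day for the 2200s is Friday. For year 37: 37÷12 = 3 r 1, and 1÷4 = 0, so 3+1+0 = 4.
Friday + 4 ≡ Tuesday — that's 2237's doomsday.
In November the doomsday date is Nov 7.
Nov 22 is 15 days after Nov 7; 15 mod 7 = 1, so Tuesday + 1 = Wednesday.

Wednesday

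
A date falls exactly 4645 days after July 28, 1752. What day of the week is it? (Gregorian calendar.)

Tuesday

First find the weekday of Jul 28, 1752. Doomsday rule: the anchor day for the 1700s is Sunday. For year 52: 52÷12 = 4 r 4, and 4÷4 = 1, so 4+4+1 = 9.
Sunday + 9 ≡ Tuesday — that's 1752's doomsday.
In July the doomsday date is Jul 11.
Jul 28 is 17 days after Jul 11; 17 mod 7 = 3, so Tuesday + 3 = Friday.
4645 mod 7 = 4, so 4645 days after a Friday is Friday + 4 = Tuesday.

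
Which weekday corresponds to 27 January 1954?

Wednesday

January 1, 1954 is a Friday.
Jan 1, 1954 → Jan 27, 1954: 26 days.
Total: 26 days.
26 mod 7 = 5, so Friday + 5 = Wednesday.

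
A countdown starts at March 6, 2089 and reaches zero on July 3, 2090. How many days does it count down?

Mar 6, 2089 → Mar 6, 2090: 365 days.
Mar 6, 2090 → Apr 6, 2090: 31 days (March has 31).
Apr 6, 2090 → May 6, 2090: 30 days (April has 30).
May 6, 2090 → Jun 6, 2090: 31 days (May has 31).
Jun 6, 2090 → Jul 3, 2090: 27 days.
Total: 484 days.

484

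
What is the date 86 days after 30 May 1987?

August 24, 1987

May has 31 days: +2 → Jun 1, 1987 (84 left).
Jun has 30 days: +30 → Jul 1, 1987 (54 left).
Jul has 31 days: +31 → Aug 1, 1987 (23 left).
+23 → Aug 24, 1987.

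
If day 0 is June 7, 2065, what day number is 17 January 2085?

7164

Jun 7, 2065 → Jun 7, 2066: 365 days.
Jun 7, 2066 → Jun 7, 2067: 365 days.
Jun 7, 2067 → Jun 7, 2068: 366 days (Feb 29, 2068 is in that span).
Jun 7, 2068 → Jun 7, 2069: 365 days.
Jun 7, 2069 → Jun 7, 2070: 365 days.
Jun 7, 2070 → Jun 7, 2071: 365 days.
Jun 7, 2071 → Jun 7, 2072: 366 days (Feb 29, 2072 is in that span).
Jun 7, 2072 → Jun 7, 2073: 365 days.
Jun 7, 2073 → Jun 7, 2074: 365 days.
Jun 7, 2074 → Jun 7, 2075: 365 days.
Jun 7, 2075 → Jun 7, 2076: 366 days (Feb 29, 2076 is in that span).
Jun 7, 2076 → Jun 7, 2077: 365 days.
Jun 7, 2077 → Jun 7, 2078: 365 days.
Jun 7, 2078 → Jun 7, 2079: 365 days.
Jun 7, 2079 → Jun 7, 2080: 366 days (Feb 29, 2080 is in that span).
Jun 7, 2080 → Jun 7, 2081: 365 days.
Jun 7, 2081 → Jun 7, 2082: 365 days.
Jun 7, 2082 → Jun 7, 2083: 365 days.
Jun 7, 2083 → Jun 7, 2084: 366 days (Feb 29, 2084 is in that span).
Jun 7, 2084 → Jul 7, 2084: 30 days (June has 30).
Jul 7, 2084 → Aug 7, 2084: 31 days (July has 31).
Aug 7, 2084 → Sep 7, 2084: 31 days (August has 31).
Sep 7, 2084 → Oct 7, 2084: 30 days (September has 30).
Oct 7, 2084 → Nov 7, 2084: 31 days (October has 31).
Nov 7, 2084 → Dec 7, 2084: 30 days (November has 30).
Dec 7, 2084 → Jan 7, 2085: 31 days (December has 31).
Jan 7, 2085 → Jan 17, 2085: 10 days.
Total: 7164 days.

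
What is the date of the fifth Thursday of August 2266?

August 1, 2266 is a Wednesday.
The first Thursday is therefore August 2 (1 days later).
The fifth Thursday is 2 + 4×7 = August 30.

August 30, 2266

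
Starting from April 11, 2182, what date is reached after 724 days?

April 4, 2184

+365 (one year) → Apr 11, 2183 (359 left).
Apr has 30 days: +20 → May 1, 2183 (339 left).
May has 31 days: +31 → Jun 1, 2183 (308 left).
Jun has 30 days: +30 → Jul 1, 2183 (278 left).
Jul has 31 days: +31 → Aug 1, 2183 (247 left).
Aug has 31 days: +31 → Sep 1, 2183 (216 left).
Sep has 30 days: +30 → Oct 1, 2183 (186 left).
Oct has 31 days: +31 → Nov 1, 2183 (155 left).
Nov has 30 days: +30 → Dec 1, 2183 (125 left).
Dec has 31 days: +31 → Jan 1, 2184 (94 left).
Jan has 31 days: +31 → Feb 1, 2184 (63 left).
Feb has 29 days: +29 → Mar 1, 2184 (34 left).
Mar has 31 days: +31 → Apr 1, 2184 (3 left).
+3 → Apr 4, 2184.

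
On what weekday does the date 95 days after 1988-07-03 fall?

First find the weekday of Jul 3, 1988. Doomsday rule: the anchor day for the 1900s is Wednesday. For year 88: 88÷12 = 7 r 4, and 4÷4 = 1, so 7+4+1 = 12.
Wednesday + 12 ≡ Monday — that's 1988's doomsday.
In July the doomsday date is Jul 11.
Jul 3 is 8 days before Jul 11; 8 mod 7 = 1, so Monday − 1 = Sunday.
95 mod 7 = 4, so 95 days after a Sunday is Sunday + 4 = Thursday.

Thursday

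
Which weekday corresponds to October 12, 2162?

Doomsday rule: the anchor day for the 2100s is Sunday. For year 62: 62÷12 = 5 r 2, and 2÷4 = 0, so 5+2+0 = 7.
Sunday + 7 ≡ Sunday — that's 2162's doomsday.
In October the doomsday date is Oct 10.
Oct 12 is 2 days after Oct 10; 2 mod 7 = 2, so Sunday + 2 = Tuesday.

Tuesday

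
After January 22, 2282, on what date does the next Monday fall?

Jan 22, 2282 is a Sunday.
From Sunday to the next Monday is 1 day.
Jan 22, 2282 + 1 = Jan 23, 2282.

January 23, 2282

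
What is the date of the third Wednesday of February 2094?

February 1, 2094 is a Monday.
The first Wednesday is therefore February 3 (2 days later).
The third Wednesday is 3 + 2×7 = February 17.

February 17, 2094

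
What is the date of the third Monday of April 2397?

April 1, 2397 is a Tuesday.
The first Monday is therefore April 7 (6 days later).
The third Monday is 7 + 2×7 = April 21.

April 21, 2397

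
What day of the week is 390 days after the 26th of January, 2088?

Jan 26, 2088 is a Monday.
390 mod 7 = 5, so 390 days after a Monday is Monday + 5 = Saturday.

Saturday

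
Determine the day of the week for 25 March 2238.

Sunday

Doomsday rule: the anchor day for the 2200s is Friday. For year 38: 38÷12 = 3 r 2, and 2÷4 = 0, so 3+2+0 = 5.
Friday + 5 ≡ Wednesday — that's 2238's doomsday.
In March the doomsday date is Mar 14.
Mar 25 is 11 days after Mar 14; 11 mod 7 = 4, so Wednesday + 4 = Sunday.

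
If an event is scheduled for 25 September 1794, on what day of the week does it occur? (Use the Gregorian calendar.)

Thursday

Doomsday rule: the anchor day for the 1700s is Sunday. For year 94: 94÷12 = 7 r 10, and 10÷4 = 2, so 7+10+2 = 19.
Sunday + 19 ≡ Friday — that's 1794's doomsday.
In September the doomsday date is Sep 5.
Sep 25 is 20 days after Sep 5; 20 mod 7 = 6, so Friday + 6 = Thursday.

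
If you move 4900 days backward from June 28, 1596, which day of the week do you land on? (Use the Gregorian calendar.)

Friday

Jun 28, 1596 is a Friday.
4900 mod 7 = 0, so 4900 days before a Friday is Friday − 0 = Friday.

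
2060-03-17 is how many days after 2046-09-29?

Sep 29, 2046 → Sep 29, 2047: 365 days.
Sep 29, 2047 → Sep 29, 2048: 366 days (Feb 29, 2048 is in that span).
Sep 29, 2048 → Sep 29, 2049: 365 days.
Sep 29, 2049 → Sep 29, 2050: 365 days.
Sep 29, 2050 → Sep 29, 2051: 365 days.
Sep 29, 2051 → Sep 29, 2052: 366 days (Feb 29, 2052 is in that span).
Sep 29, 2052 → Sep 29, 2053: 365 days.
Sep 29, 2053 → Sep 29, 2054: 365 days.
Sep 29, 2054 → Sep 29, 2055: 365 days.
Sep 29, 2055 → Sep 29, 2056: 366 days (Feb 29, 2056 is in that span).
Sep 29, 2056 → Sep 29, 2057: 365 days.
Sep 29, 2057 → Sep 29, 2058: 365 days.
Sep 29, 2058 → Sep 29, 2059: 365 days.
Sep 29, 2059 → Oct 29, 2059: 30 days (September has 30).
Oct 29, 2059 → Nov 29, 2059: 31 days (October has 31).
Nov 29, 2059 → Dec 29, 2059: 30 days (November has 30).
Dec 29, 2059 → Jan 29, 2060: 31 days (December has 31).
Jan 29, 2060 → Feb 29, 2060: 31 days (January has 31).
Feb 29, 2060 → Mar 17, 2060: 17 days.
Total: 4918 days.

4918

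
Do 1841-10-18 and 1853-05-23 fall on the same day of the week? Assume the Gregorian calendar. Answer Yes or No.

From Oct 18, 1841 to May 23, 1853 is 4235 days.
4235 mod 7 = 0, so they are the same weekday.
(Oct 18, 1841 is a Monday; May 23, 1853 is a Monday.)

Yes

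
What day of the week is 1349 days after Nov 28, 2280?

Nov 28, 2280 is a Sunday.
1349 mod 7 = 5, so 1349 days after a Sunday is Sunday + 5 = Friday.

Friday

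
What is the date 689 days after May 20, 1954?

+365 (one year) → May 20, 1955 (324 left).
May has 31 days: +12 → Jun 1, 1955 (312 left).
Jun has 30 days: +30 → Jul 1, 1955 (282 left).
Jul has 31 days: +31 → Aug 1, 1955 (251 left).
Aug has 31 days: +31 → Sep 1, 1955 (220 left).
Sep has 30 days: +30 → Oct 1, 1955 (190 left).
Oct has 31 days: +31 → Nov 1, 1955 (159 left).
Nov has 30 days: +30 → Dec 1, 1955 (129 left).
Dec has 31 days: +31 → Jan 1, 1956 (98 left).
Jan has 31 days: +31 → Feb 1, 1956 (67 left).
Feb has 29 days: +29 → Mar 1, 1956 (38 left).
Mar has 31 days: +31 → Apr 1, 1956 (7 left).
+7 → Apr 8, 1956.

April 8, 1956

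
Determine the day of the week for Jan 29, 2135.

Saturday

Doomsday rule: the anchor day for the 2100s is Sunday. For year 35: 35÷12 = 2 r 11, and 11÷4 = 2, so 2+11+2 = 15.
Sunday + 15 ≡ Monday — that's 2135's doomsday.
In January the doomsday date is Jan 3 (2135 is not a leap year).
Jan 29 is 26 days after Jan 3; 26 mod 7 = 5, so Monday + 5 = Saturday.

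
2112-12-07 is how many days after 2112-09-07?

Sep 7, 2112 → Oct 7, 2112: 30 days (September has 30).
Oct 7, 2112 → Nov 7, 2112: 31 days (October has 31).
Nov 7, 2112 → Dec 7, 2112: 30 days.
Total: 91 days.

91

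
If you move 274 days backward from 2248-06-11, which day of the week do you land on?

Jun 11, 2248 is a Sunday.
274 mod 7 = 1, so 274 days before a Sunday is Sunday − 1 = Saturday.

Saturday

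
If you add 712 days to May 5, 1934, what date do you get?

April 16, 1936

+365 (one year) → May 5, 1935 (347 left).
May has 31 days: +27 → Jun 1, 1935 (320 left).
Jun has 30 days: +30 → Jul 1, 1935 (290 left).
Jul has 31 days: +31 → Aug 1, 1935 (259 left).
Aug has 31 days: +31 → Sep 1, 1935 (228 left).
Sep has 30 days: +30 → Oct 1, 1935 (198 left).
Oct has 31 days: +31 → Nov 1, 1935 (167 left).
Nov has 30 days: +30 → Dec 1, 1935 (137 left).
Dec has 31 days: +31 → Jan 1, 1936 (106 left).
Jan has 31 days: +31 → Feb 1, 1936 (75 left).
Feb has 29 days: +29 → Mar 1, 1936 (46 left).
Mar has 31 days: +31 → Apr 1, 1936 (15 left).
+15 → Apr 16, 1936.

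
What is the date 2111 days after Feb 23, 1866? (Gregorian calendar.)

December 5, 1871

+365 (one year) → Feb 23, 1867 (1746 left).
+365 (one year) → Feb 23, 1868 (1381 left).
+366 (one year; includes Feb 29, 1868) → Feb 23, 1869 (1015 left).
+365 (one year) → Feb 23, 1870 (650 left).
+365 (one year) → Feb 23, 1871 (285 left).
Feb has 28 days: +6 → Mar 1, 1871 (279 left).
Mar has 31 days: +31 → Apr 1, 1871 (248 left).
Apr has 30 days: +30 → May 1, 1871 (218 left).
May has 31 days: +31 → Jun 1, 1871 (187 left).
Jun has 30 days: +30 → Jul 1, 1871 (157 left).
Jul has 31 days: +31 → Aug 1, 1871 (126 left).
Aug has 31 days: +31 → Sep 1, 1871 (95 left).
Sep has 30 days: +30 → Oct 1, 1871 (65 left).
Oct has 31 days: +31 → Nov 1, 1871 (34 left).
Nov has 30 days: +30 → Dec 1, 1871 (4 left).
+4 → Dec 5, 1871.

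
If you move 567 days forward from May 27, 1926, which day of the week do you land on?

First find the weekday of May 27, 1926. Doomsday rule: the anchor day for the 1900s is Wednesday. For year 26: 26÷12 = 2 r 2, and 2÷4 = 0, so 2+2+0 = 4.
Wednesday + 4 ≡ Sunday — that's 1926's doomsday.
In May the doomsday date is May 9.
May 27 is 18 days after May 9; 18 mod 7 = 4, so Sunday + 4 = Thursday.
567 mod 7 = 0, so 567 days after a Thursday is Thursday + 0 = Thursday.

Thursday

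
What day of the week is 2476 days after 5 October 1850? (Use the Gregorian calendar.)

Thursday

Oct 5, 1850 is a Saturday.
2476 mod 7 = 5, so 2476 days after a Saturday is Saturday + 5 = Thursday.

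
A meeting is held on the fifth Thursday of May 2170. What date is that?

May 31, 2170

May 1, 2170 is a Tuesday.
The first Thursday is therefore May 3 (2 days later).
The fifth Thursday is 3 + 4×7 = May 31.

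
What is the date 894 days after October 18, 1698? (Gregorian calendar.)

+365 (one year) → Oct 18, 1699 (529 left).
+365 (one year) → Oct 18, 1700 (164 left).
Oct has 31 days: +14 → Nov 1, 1700 (150 left).
Nov has 30 days: +30 → Dec 1, 1700 (120 left).
Dec has 31 days: +31 → Jan 1, 1701 (89 left).
Jan has 31 days: +31 → Feb 1, 1701 (58 left).
Feb has 28 days: +28 → Mar 1, 1701 (30 left).
+30 → Mar 31, 1701.

March 31, 1701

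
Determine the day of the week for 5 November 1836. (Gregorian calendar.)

Doomsday rule: the anchor day for the 1800s is Friday. For year 36: 36÷12 = 3 r 0, and 0÷4 = 0, so 3+0+0 = 3.
Friday + 3 ≡ Monday — that's 1836's doomsday.
In November the doomsday date is Nov 7.
Nov 5 is 2 days before Nov 7; 2 mod 7 = 2, so Monday − 2 = Saturday.

Saturday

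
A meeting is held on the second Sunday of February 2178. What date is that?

February 8, 2178

February 1, 2178 is a Sunday.
The first Sunday is therefore February 1 (same day).
The second Sunday is 1 + 1×7 = February 8.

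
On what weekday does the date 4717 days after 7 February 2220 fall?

Sunday

First find the weekday of Feb 7, 2220. Doomsday rule: the anchor day for the 2200s is Friday. For year 20: 20÷12 = 1 r 8, and 8÷4 = 2, so 1+8+2 = 11.
Friday + 11 ≡ Tuesday — that's 2220's doomsday.
In February the doomsday date is Feb 29 (2220 is a leap year (divisible by 4)).
Feb 7 is 22 days before Feb 29; 22 mod 7 = 1, so Tuesday − 1 = Monday.
4717 mod 7 = 6, so 4717 days after a Monday is Monday + 6 = Sunday.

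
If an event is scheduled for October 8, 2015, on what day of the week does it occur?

Thursday

Doomsday rule: the anchor day for the 2000s is Tuesday. For year 15: 15÷12 = 1 r 3, and 3÷4 = 0, so 1+3+0 = 4.
Tuesday + 4 ≡ Saturday — that's 2015's doomsday.
In October the doomsday date is Oct 10.
Oct 8 is 2 days before Oct 10; 2 mod 7 = 2, so Saturday − 2 = Thursday.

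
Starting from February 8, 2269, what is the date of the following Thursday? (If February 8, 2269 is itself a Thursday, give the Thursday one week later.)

February 11, 2269

Feb 8, 2269 is a Monday.
From Monday to the next Thursday is 3 days.
Feb 8, 2269 + 3 = Feb 11, 2269.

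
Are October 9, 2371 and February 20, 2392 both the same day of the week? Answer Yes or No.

No

From Oct 9, 2371 to Feb 20, 2392 is 7439 days.
7439 mod 7 = 5, so they are different weekdays.
(Oct 9, 2371 is a Saturday; Feb 20, 2392 is a Thursday.)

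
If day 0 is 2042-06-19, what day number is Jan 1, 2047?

Jun 19, 2042 → Jun 19, 2043: 365 days.
Jun 19, 2043 → Jun 19, 2044: 366 days (Feb 29, 2044 is in that span).
Jun 19, 2044 → Jun 19, 2045: 365 days.
Jun 19, 2045 → Jun 19, 2046: 365 days.
Jun 19, 2046 → Jul 19, 2046: 30 days (June has 30).
Jul 19, 2046 → Aug 19, 2046: 31 days (July has 31).
Aug 19, 2046 → Sep 19, 2046: 31 days (August has 31).
Sep 19, 2046 → Oct 19, 2046: 30 days (September has 30).
Oct 19, 2046 → Nov 19, 2046: 31 days (October has 31).
Nov 19, 2046 → Dec 19, 2046: 30 days (November has 30).
Dec 19, 2046 → Jan 1, 2047: 13 days.
Total: 1657 days.

1657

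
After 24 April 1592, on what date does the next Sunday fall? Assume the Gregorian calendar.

Apr 24, 1592 is a Friday.
From Friday to the next Sunday is 2 days.
Apr 24, 1592 + 2 = Apr 26, 1592.

April 26, 1592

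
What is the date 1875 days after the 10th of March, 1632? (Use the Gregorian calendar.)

April 28, 1637

+365 (one year) → Mar 10, 1633 (1510 left).
+365 (one year) → Mar 10, 1634 (1145 left).
+365 (one year) → Mar 10, 1635 (780 left).
+366 (one year; includes Feb 29, 1636) → Mar 10, 1636 (414 left).
+365 (one year) → Mar 10, 1637 (49 left).
Mar has 31 days: +22 → Apr 1, 1637 (27 left).
+27 → Apr 28, 1637.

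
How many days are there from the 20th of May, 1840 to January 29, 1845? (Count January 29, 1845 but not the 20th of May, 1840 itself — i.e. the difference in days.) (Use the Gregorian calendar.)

May 20, 1840 → May 20, 1841: 365 days.
May 20, 1841 → May 20, 1842: 365 days.
May 20, 1842 → May 20, 1843: 365 days.
May 20, 1843 → May 20, 1844: 366 days (Feb 29, 1844 is in that span).
May 20, 1844 → Jun 20, 1844: 31 days (May has 31).
Jun 20, 1844 → Jul 20, 1844: 30 days (June has 30).
Jul 20, 1844 → Aug 20, 1844: 31 days (July has 31).
Aug 20, 1844 → Sep 20, 1844: 31 days (August has 31).
Sep 20, 1844 → Oct 20, 1844: 30 days (September has 30).
Oct 20, 1844 → Nov 20, 1844: 31 days (October has 31).
Nov 20, 1844 → Dec 20, 1844: 30 days (November has 30).
Dec 20, 1844 → Jan 20, 1845: 31 days (December has 31).
Jan 20, 1845 → Jan 29, 1845: 9 days.
Total: 1715 days.

1715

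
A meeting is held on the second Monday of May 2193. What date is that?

May 13, 2193

May 1, 2193 is a Wednesday.
The first Monday is therefore May 6 (5 days later).
The second Monday is 6 + 1×7 = May 13.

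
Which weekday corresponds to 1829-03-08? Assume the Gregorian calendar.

Doomsday rule: the anchor day for the 1800s is Friday. For year 29: 29÷12 = 2 r 5, and 5÷4 = 1, so 2+5+1 = 8.
Friday + 8 ≡ Saturday — that's 1829's doomsday.
In March the doomsday date is Mar 14.
Mar 8 is 6 days before Mar 14; 6 mod 7 = 6, so Saturday − 6 = Sunday.

Sunday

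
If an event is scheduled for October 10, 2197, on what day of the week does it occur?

Doomsday rule: the anchor day for the 2100s is Sunday. For year 97: 97÷12 = 8 r 1, and 1÷4 = 0, so 8+1+0 = 9.
Sunday + 9 ≡ Tuesday — that's 2197's doomsday.
In October the doomsday date is Oct 10.
Oct 10 is the doomsday itself: Tuesday.

Tuesday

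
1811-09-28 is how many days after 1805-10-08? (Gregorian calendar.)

2181

Oct 8, 1805 → Oct 8, 1806: 365 days.
Oct 8, 1806 → Oct 8, 1807: 365 days.
Oct 8, 1807 → Oct 8, 1808: 366 days (Feb 29, 1808 is in that span).
Oct 8, 1808 → Oct 8, 1809: 365 days.
Oct 8, 1809 → Oct 8, 1810: 365 days.
Oct 8, 1810 → Nov 8, 1810: 31 days (October has 31).
Nov 8, 1810 → Dec 8, 1810: 30 days (November has 30).
Dec 8, 1810 → Jan 8, 1811: 31 days (December has 31).
Jan 8, 1811 → Feb 8, 1811: 31 days (January has 31).
Feb 8, 1811 → Mar 8, 1811: 28 days (February has 28).
Mar 8, 1811 → Apr 8, 1811: 31 days (March has 31).
Apr 8, 1811 → May 8, 1811: 30 days (April has 30).
May 8, 1811 → Jun 8, 1811: 31 days (May has 31).
Jun 8, 1811 → Jul 8, 1811: 30 days (June has 30).
Jul 8, 1811 → Aug 8, 1811: 31 days (July has 31).
Aug 8, 1811 → Sep 8, 1811: 31 days (August has 31).
Sep 8, 1811 → Sep 28, 1811: 20 days.
Total: 2181 days.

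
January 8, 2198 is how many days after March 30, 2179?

6859

Mar 30, 2179 → Mar 30, 2180: 366 days (Feb 29, 2180 is in that span).
Mar 30, 2180 → Mar 30, 2181: 365 days.
Mar 30, 2181 → Mar 30, 2182: 365 days.
Mar 30, 2182 → Mar 30, 2183: 365 days.
Mar 30, 2183 → Mar 30, 2184: 366 days (Feb 29, 2184 is in that span).
Mar 30, 2184 → Mar 30, 2185: 365 days.
Mar 30, 2185 → Mar 30, 2186: 365 days.
Mar 30, 2186 → Mar 30, 2187: 365 days.
Mar 30, 2187 → Mar 30, 2188: 366 days (Feb 29, 2188 is in that span).
Mar 30, 2188 → Mar 30, 2189: 365 days.
Mar 30, 2189 → Mar 30, 2190: 365 days.
Mar 30, 2190 → Mar 30, 2191: 365 days.
Mar 30, 2191 → Mar 30, 2192: 366 days (Feb 29, 2192 is in that span).
Mar 30, 2192 → Mar 30, 2193: 365 days.
Mar 30, 2193 → Mar 30, 2194: 365 days.
Mar 30, 2194 → Mar 30, 2195: 365 days.
Mar 30, 2195 → Mar 30, 2196: 366 days (Feb 29, 2196 is in that span).
Mar 30, 2196 → Mar 30, 2197: 365 days.
Mar 30, 2197 → Apr 30, 2197: 31 days (March has 31).
Apr 30, 2197 → May 30, 2197: 30 days (April has 30).
May 30, 2197 → Jun 30, 2197: 31 days (May has 31).
Jun 30, 2197 → Jul 30, 2197: 30 days (June has 30).
Jul 30, 2197 → Aug 30, 2197: 31 days (July has 31).
Aug 30, 2197 → Sep 30, 2197: 31 days (August has 31).
Sep 30, 2197 → Oct 30, 2197: 30 days (September has 30).
Oct 30, 2197 → Nov 30, 2197: 31 days (October has 31).
Nov 30, 2197 → Dec 30, 2197: 30 days (November has 30).
Dec 30, 2197 → Jan 8, 2198: 9 days.
Total: 6859 days.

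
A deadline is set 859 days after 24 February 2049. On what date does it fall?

July 3, 2051

+365 (one year) → Feb 24, 2050 (494 left).
+365 (one year) → Feb 24, 2051 (129 left).
Feb has 28 days: +5 → Mar 1, 2051 (124 left).
Mar has 31 days: +31 → Apr 1, 2051 (93 left).
Apr has 30 days: +30 → May 1, 2051 (63 left).
May has 31 days: +31 → Jun 1, 2051 (32 left).
Jun has 30 days: +30 → Jul 1, 2051 (2 left).
+2 → Jul 3, 2051.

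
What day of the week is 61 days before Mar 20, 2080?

Friday

Mar 20, 2080 is a Wednesday.
61 mod 7 = 5, so 61 days before a Wednesday is Wednesday − 5 = Friday.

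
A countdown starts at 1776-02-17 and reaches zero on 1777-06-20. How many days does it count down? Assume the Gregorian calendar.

Feb 17, 1776 → Feb 17, 1777: 366 days (Feb 29, 1776 is in that span).
Feb 17, 1777 → Mar 17, 1777: 28 days (February has 28).
Mar 17, 1777 → Apr 17, 1777: 31 days (March has 31).
Apr 17, 1777 → May 17, 1777: 30 days (April has 30).
May 17, 1777 → Jun 17, 1777: 31 days (May has 31).
Jun 17, 1777 → Jun 20, 1777: 3 days.
Total: 489 days.

489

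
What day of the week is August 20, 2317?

Monday

Doomsday rule: the anchor day for the 2300s is Wednesday. For year 17: 17÷12 = 1 r 5, and 5÷4 = 1, so 1+5+1 = 7.
Wednesday + 7 ≡ Wednesday — that's 2317's doomsday.
In August the doomsday date is Aug 8.
Aug 20 is 12 days after Aug 8; 12 mod 7 = 5, so Wednesday + 5 = Monday.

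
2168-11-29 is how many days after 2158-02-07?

Feb 7, 2158 → Feb 7, 2159: 365 days.
Feb 7, 2159 → Feb 7, 2160: 365 days.
Feb 7, 2160 → Feb 7, 2161: 366 days (Feb 29, 2160 is in that span).
Feb 7, 2161 → Feb 7, 2162: 365 days.
Feb 7, 2162 → Feb 7, 2163: 365 days.
Feb 7, 2163 → Feb 7, 2164: 365 days.
Feb 7, 2164 → Feb 7, 2165: 366 days (Feb 29, 2164 is in that span).
Feb 7, 2165 → Feb 7, 2166: 365 days.
Feb 7, 2166 → Feb 7, 2167: 365 days.
Feb 7, 2167 → Feb 7, 2168: 365 days.
Feb 7, 2168 → Mar 7, 2168: 29 days (February has 29).
Mar 7, 2168 → Apr 7, 2168: 31 days (March has 31).
Apr 7, 2168 → May 7, 2168: 30 days (April has 30).
May 7, 2168 → Jun 7, 2168: 31 days (May has 31).
Jun 7, 2168 → Jul 7, 2168: 30 days (June has 30).
Jul 7, 2168 → Aug 7, 2168: 31 days (July has 31).
Aug 7, 2168 → Sep 7, 2168: 31 days (August has 31).
Sep 7, 2168 → Oct 7, 2168: 30 days (September has 30).
Oct 7, 2168 → Nov 7, 2168: 31 days (October has 31).
Nov 7, 2168 → Nov 29, 2168: 22 days.
Total: 3948 days.

3948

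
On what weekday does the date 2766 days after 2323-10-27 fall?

Oct 27, 2323 is a Saturday.
2766 mod 7 = 1, so 2766 days after a Saturday is Saturday + 1 = Sunday.

Sunday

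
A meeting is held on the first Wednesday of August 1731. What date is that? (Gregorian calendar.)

August 1, 1731 is a Wednesday.
The first Wednesday is therefore August 1 (same day).

August 1, 1731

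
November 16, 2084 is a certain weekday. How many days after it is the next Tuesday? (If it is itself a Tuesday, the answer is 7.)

Nov 16, 2084 is a Thursday.
From Thursday to the next Tuesday is 5 days.

5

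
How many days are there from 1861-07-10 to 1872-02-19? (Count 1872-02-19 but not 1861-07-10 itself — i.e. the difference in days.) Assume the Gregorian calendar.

Jul 10, 1861 → Jul 10, 1862: 365 days.
Jul 10, 1862 → Jul 10, 1863: 365 days.
Jul 10, 1863 → Jul 10, 1864: 366 days (Feb 29, 1864 is in that span).
Jul 10, 1864 → Jul 10, 1865: 365 days.
Jul 10, 1865 → Jul 10, 1866: 365 days.
Jul 10, 1866 → Jul 10, 1867: 365 days.
Jul 10, 1867 → Jul 10, 1868: 366 days (Feb 29, 1868 is in that span).
Jul 10, 1868 → Jul 10, 1869: 365 days.
Jul 10, 1869 → Jul 10, 1870: 365 days.
Jul 10, 1870 → Jul 10, 1871: 365 days.
Jul 10, 1871 → Aug 10, 1871: 31 days (July has 31).
Aug 10, 1871 → Sep 10, 1871: 31 days (August has 31).
Sep 10, 1871 → Oct 10, 1871: 30 days (September has 30).
Oct 10, 1871 → Nov 10, 1871: 31 days (October has 31).
Nov 10, 1871 → Dec 10, 1871: 30 days (November has 30).
Dec 10, 1871 → Jan 10, 1872: 31 days (December has 31).
Jan 10, 1872 → Feb 10, 1872: 31 days (January has 31).
Feb 10, 1872 → Feb 19, 1872: 9 days.
Total: 3876 days.

3876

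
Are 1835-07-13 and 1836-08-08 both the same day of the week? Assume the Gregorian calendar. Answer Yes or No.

Yes

From Jul 13, 1835 to Aug 8, 1836 is 392 days.
392 mod 7 = 0, so they are the same weekday.
(Jul 13, 1835 is a Monday; Aug 8, 1836 is a Monday.)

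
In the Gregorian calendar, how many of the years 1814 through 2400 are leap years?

Multiples of 4 in [1814,2400]: 147.
Of those, multiples of 100: 6 (not leap unless ÷400).
Multiples of 400: 2.
Leap years = 147 − 6 + 2 = 143.

143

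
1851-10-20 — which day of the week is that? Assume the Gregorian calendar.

Monday

Doomsday rule: the anchor day for the 1800s is Friday. For year 51: 51÷12 = 4 r 3, and 3÷4 = 0, so 4+3+0 = 7.
Friday + 7 ≡ Friday — that's 1851's doomsday.
In October the doomsday date is Oct 10.
Oct 20 is 10 days after Oct 10; 10 mod 7 = 3, so Friday + 3 = Monday.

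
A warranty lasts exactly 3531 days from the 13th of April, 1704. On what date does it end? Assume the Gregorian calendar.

December 13, 1713

+365 (one year) → Apr 13, 1705 (3166 left).
+365 (one year) → Apr 13, 1706 (2801 left).
+365 (one year) → Apr 13, 1707 (2436 left).
+366 (one year; includes Feb 29, 1708) → Apr 13, 1708 (2070 left).
+365 (one year) → Apr 13, 1709 (1705 left).
+365 (one year) → Apr 13, 1710 (1340 left).
+365 (one year) → Apr 13, 1711 (975 left).
+366 (one year; includes Feb 29, 1712) → Apr 13, 1712 (609 left).
+365 (one year) → Apr 13, 1713 (244 left).
Apr has 30 days: +18 → May 1, 1713 (226 left).
May has 31 days: +31 → Jun 1, 1713 (195 left).
Jun has 30 days: +30 → Jul 1, 1713 (165 left).
Jul has 31 days: +31 → Aug 1, 1713 (134 left).
Aug has 31 days: +31 → Sep 1, 1713 (103 left).
Sep has 30 days: +30 → Oct 1, 1713 (73 left).
Oct has 31 days: +31 → Nov 1, 1713 (42 left).
Nov has 30 days: +30 → Dec 1, 1713 (12 left).
+12 → Dec 13, 1713.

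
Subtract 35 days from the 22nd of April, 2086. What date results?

−22 → Mar 31, 2086 (end of Mar, 31 days; 13 left).
−13 → Mar 18, 2086.

March 18, 2086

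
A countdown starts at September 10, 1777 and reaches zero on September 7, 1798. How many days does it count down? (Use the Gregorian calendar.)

Sep 10, 1777 → Sep 10, 1778: 365 days.
Sep 10, 1778 → Sep 10, 1779: 365 days.
Sep 10, 1779 → Sep 10, 1780: 366 days (Feb 29, 1780 is in that span).
Sep 10, 1780 → Sep 10, 1781: 365 days.
Sep 10, 1781 → Sep 10, 1782: 365 days.
Sep 10, 1782 → Sep 10, 1783: 365 days.
Sep 10, 1783 → Sep 10, 1784: 366 days (Feb 29, 1784 is in that span).
Sep 10, 1784 → Sep 10, 1785: 365 days.
Sep 10, 1785 → Sep 10, 1786: 365 days.
Sep 10, 1786 → Sep 10, 1787: 365 days.
Sep 10, 1787 → Sep 10, 1788: 366 days (Feb 29, 1788 is in that span).
Sep 10, 1788 → Sep 10, 1789: 365 days.
Sep 10, 1789 → Sep 10, 1790: 365 days.
Sep 10, 1790 → Sep 10, 1791: 365 days.
Sep 10, 1791 → Sep 10, 1792: 366 days (Feb 29, 1792 is in that span).
Sep 10, 1792 → Sep 10, 1793: 365 days.
Sep 10, 1793 → Sep 10, 1794: 365 days.
Sep 10, 1794 → Sep 10, 1795: 365 days.
Sep 10, 1795 → Sep 10, 1796: 366 days (Feb 29, 1796 is in that span).
Sep 10, 1796 → Sep 10, 1797: 365 days.
Sep 10, 1797 → Oct 10, 1797: 30 days (September has 30).
Oct 10, 1797 → Nov 10, 1797: 31 days (October has 31).
Nov 10, 1797 → Dec 10, 1797: 30 days (November has 30).
Dec 10, 1797 → Jan 10, 1798: 31 days (December has 31).
Jan 10, 1798 → Feb 10, 1798: 31 days (January has 31).
Feb 10, 1798 → Mar 10, 1798: 28 days (February has 28).
Mar 10, 1798 → Apr 10, 1798: 31 days (March has 31).
Apr 10, 1798 → May 10, 1798: 30 days (April has 30).
May 10, 1798 → Jun 10, 1798: 31 days (May has 31).
Jun 10, 1798 → Jul 10, 1798: 30 days (June has 30).
Jul 10, 1798 → Aug 10, 1798: 31 days (July has 31).
Aug 10, 1798 → Sep 7, 1798: 28 days.
Total: 7667 days.

7667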